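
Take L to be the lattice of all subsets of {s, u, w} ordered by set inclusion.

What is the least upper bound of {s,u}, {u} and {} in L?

Common upper bounds of {{s,u}, {u}, {}}: {s,u,w}, {s,u}.
The least among these is {s,u}.

{s,u}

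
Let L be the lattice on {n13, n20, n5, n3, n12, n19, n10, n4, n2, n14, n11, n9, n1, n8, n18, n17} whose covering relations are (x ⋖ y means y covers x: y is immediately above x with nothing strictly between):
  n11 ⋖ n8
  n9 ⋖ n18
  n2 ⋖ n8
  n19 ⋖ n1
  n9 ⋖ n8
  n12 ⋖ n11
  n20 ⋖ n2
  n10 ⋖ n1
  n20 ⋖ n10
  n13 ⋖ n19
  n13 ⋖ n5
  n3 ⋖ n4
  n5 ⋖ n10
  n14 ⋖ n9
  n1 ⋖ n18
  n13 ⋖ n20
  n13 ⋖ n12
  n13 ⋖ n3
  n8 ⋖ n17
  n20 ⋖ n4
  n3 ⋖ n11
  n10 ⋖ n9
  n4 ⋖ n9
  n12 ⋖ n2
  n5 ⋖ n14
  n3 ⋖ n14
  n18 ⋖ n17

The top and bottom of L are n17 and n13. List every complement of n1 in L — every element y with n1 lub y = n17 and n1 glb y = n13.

n11, n12

Need y with n1 ∨ y = n17 and n1 ∧ y = n13.
Checking each element gives: n11, n12.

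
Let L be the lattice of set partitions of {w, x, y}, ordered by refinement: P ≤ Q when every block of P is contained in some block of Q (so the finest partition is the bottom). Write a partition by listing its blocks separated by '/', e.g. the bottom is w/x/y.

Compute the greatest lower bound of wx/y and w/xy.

The meet (common refinement) of wx/y and w/xy intersects blocks pairwise, giving w/x/y.

w/x/y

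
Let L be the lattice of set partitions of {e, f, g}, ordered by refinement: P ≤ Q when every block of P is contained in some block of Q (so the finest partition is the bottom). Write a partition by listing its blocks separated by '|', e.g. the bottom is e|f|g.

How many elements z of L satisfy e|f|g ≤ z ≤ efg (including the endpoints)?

The interval [e|f|g, efg] = {efg, ef|g, eg|f, e|fg, e|f|g}, which has 5 elements.

5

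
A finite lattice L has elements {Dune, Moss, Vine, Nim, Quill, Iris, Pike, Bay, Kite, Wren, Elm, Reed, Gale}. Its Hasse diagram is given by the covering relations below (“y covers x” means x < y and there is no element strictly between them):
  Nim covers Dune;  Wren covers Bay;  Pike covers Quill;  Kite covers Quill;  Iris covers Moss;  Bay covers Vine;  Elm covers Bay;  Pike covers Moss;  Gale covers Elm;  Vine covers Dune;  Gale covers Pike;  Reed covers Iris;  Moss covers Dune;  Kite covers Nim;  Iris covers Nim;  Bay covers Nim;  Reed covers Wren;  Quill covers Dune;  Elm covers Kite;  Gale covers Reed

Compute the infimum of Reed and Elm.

Common lower bounds of {Reed, Elm}: Bay, Dune, Nim, Vine.
The greatest among these is Bay.

Bay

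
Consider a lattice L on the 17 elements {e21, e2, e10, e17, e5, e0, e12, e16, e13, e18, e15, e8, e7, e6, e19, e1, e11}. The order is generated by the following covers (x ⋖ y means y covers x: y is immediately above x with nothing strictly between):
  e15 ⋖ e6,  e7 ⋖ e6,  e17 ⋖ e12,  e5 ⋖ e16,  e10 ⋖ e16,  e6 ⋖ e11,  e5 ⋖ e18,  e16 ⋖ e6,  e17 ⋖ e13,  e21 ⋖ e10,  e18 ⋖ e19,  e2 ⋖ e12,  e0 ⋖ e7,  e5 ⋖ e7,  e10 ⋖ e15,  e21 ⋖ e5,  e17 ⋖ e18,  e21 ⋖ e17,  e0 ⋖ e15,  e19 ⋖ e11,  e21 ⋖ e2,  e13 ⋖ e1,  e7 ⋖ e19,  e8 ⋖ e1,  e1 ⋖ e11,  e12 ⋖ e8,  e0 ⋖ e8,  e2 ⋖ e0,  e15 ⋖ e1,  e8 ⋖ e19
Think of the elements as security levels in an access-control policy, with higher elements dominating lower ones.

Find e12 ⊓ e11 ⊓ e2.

Common lower bounds of {e12, e11, e2}: e2, e21.
The greatest among these is e2.

e2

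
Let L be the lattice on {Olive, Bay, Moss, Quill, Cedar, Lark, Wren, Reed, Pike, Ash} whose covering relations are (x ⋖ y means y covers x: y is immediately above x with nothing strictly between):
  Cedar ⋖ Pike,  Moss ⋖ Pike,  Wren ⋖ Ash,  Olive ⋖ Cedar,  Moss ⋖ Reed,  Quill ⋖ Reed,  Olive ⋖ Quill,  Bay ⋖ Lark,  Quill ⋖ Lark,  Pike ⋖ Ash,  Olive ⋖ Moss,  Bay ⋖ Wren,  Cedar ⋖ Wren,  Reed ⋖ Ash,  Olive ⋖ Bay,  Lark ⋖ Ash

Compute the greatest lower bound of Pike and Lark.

Common lower bounds of {Pike, Lark}: Olive.
The greatest among these is Olive.

Olive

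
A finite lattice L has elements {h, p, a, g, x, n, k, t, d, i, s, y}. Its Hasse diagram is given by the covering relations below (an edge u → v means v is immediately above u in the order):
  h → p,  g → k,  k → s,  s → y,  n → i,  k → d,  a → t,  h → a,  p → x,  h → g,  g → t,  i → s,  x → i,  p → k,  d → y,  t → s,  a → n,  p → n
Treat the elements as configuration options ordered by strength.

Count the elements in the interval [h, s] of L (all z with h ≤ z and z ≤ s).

10

The interval [h, s] = {a, g, h, i, k, n, p, s, t, x}, which has 10 elements.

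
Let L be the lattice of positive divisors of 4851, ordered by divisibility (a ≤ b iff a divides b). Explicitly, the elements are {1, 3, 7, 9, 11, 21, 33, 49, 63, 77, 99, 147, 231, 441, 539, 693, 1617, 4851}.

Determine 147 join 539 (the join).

Common upper bounds of {147, 539}: 1617, 4851.
The least among these is 1617.

1617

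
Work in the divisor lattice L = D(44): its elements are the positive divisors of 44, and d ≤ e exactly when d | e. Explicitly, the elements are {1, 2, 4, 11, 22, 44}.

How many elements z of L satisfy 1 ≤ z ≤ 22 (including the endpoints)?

The interval [1, 22] = {1, 11, 2, 22}, which has 4 elements.

4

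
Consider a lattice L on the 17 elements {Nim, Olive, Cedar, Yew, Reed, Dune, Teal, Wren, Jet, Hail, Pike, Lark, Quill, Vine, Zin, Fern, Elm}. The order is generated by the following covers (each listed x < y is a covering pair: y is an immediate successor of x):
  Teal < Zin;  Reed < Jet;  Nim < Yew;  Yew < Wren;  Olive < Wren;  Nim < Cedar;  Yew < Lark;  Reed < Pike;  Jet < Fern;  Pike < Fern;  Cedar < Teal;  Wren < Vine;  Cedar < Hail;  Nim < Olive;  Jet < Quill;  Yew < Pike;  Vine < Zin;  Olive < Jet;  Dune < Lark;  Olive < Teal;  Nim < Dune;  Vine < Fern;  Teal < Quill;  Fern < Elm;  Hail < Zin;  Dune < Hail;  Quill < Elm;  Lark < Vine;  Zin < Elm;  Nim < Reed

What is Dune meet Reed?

Common lower bounds of {Dune, Reed}: Nim.
The greatest among these is Nim.

Nim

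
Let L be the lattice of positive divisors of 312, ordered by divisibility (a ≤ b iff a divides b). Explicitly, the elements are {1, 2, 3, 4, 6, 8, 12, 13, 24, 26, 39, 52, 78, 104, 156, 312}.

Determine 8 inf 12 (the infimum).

4

Common lower bounds of {8, 12}: 1, 2, 4.
The greatest among these is 4.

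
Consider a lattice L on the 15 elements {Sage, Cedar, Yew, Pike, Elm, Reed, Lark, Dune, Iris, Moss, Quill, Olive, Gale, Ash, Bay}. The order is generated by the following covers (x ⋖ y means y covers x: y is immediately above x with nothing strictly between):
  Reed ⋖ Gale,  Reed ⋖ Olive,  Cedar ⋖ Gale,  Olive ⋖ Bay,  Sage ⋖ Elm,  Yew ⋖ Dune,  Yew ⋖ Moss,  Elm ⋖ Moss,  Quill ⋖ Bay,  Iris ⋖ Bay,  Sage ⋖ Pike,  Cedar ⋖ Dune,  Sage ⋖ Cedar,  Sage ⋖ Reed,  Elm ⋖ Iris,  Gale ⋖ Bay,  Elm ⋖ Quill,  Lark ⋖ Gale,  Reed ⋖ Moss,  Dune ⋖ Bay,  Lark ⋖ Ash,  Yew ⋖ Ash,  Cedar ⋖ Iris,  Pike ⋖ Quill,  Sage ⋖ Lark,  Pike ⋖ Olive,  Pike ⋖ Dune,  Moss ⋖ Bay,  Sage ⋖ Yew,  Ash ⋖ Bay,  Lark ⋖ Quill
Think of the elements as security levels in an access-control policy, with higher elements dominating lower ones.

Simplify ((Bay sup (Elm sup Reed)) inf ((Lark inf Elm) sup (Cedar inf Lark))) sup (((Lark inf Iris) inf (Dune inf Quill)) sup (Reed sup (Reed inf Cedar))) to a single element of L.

Reed

Elm ∨ Reed = Moss
Bay ∨ Moss = Bay
Lark ∧ Elm = Sage
Cedar ∧ Lark = Sage
Sage ∨ Sage = Sage
Bay ∧ Sage = Sage
Lark ∧ Iris = Sage
Dune ∧ Quill = Pike
Sage ∧ Pike = Sage
Reed ∧ Cedar = Sage
Reed ∨ Sage = Reed
Sage ∨ Reed = Reed
Sage ∨ Reed = Reed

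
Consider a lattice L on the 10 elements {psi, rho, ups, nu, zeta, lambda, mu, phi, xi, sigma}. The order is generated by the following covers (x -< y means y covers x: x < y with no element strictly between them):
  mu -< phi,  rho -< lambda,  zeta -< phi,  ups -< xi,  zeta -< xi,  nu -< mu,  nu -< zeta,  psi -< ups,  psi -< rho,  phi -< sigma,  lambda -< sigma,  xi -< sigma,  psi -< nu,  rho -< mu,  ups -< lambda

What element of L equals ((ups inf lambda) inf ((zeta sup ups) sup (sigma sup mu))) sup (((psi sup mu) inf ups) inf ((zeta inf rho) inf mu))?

ups ∧ lambda = ups
zeta ∨ ups = xi
sigma ∨ mu = sigma
xi ∨ sigma = sigma
ups ∧ sigma = ups
psi ∨ mu = mu
mu ∧ ups = psi
zeta ∧ rho = psi
psi ∧ mu = psi
psi ∧ psi = psi
ups ∨ psi = ups

ups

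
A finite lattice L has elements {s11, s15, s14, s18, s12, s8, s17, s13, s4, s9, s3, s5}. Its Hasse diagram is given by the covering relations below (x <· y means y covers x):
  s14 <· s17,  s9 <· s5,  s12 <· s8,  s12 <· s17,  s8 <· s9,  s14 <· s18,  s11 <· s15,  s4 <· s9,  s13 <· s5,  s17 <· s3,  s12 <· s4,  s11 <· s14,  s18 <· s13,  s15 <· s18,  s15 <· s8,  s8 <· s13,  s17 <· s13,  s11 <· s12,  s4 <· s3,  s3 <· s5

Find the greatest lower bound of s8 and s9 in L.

s8

Common lower bounds of {s8, s9}: s11, s12, s15, s8.
The greatest among these is s8.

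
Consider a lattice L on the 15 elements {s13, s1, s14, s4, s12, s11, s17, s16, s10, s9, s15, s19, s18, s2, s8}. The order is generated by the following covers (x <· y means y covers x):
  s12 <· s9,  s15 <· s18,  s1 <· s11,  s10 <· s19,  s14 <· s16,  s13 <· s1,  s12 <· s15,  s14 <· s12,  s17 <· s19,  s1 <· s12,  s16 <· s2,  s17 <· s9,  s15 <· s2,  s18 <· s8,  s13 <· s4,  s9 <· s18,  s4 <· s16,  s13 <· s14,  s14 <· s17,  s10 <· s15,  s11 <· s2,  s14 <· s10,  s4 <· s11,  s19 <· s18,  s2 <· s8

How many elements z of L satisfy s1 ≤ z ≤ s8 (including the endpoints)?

The interval [s1, s8] = {s1, s11, s12, s15, s18, s2, s8, s9}, which has 8 elements.

8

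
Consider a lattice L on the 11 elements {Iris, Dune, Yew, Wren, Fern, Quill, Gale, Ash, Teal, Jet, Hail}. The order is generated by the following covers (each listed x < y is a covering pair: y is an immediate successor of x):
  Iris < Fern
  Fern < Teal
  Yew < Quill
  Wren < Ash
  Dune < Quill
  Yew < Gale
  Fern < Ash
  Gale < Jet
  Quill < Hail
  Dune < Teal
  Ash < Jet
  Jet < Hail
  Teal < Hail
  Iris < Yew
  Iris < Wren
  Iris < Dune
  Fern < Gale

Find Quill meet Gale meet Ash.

Common lower bounds of {Quill, Gale, Ash}: Iris.
The greatest among these is Iris.

Iris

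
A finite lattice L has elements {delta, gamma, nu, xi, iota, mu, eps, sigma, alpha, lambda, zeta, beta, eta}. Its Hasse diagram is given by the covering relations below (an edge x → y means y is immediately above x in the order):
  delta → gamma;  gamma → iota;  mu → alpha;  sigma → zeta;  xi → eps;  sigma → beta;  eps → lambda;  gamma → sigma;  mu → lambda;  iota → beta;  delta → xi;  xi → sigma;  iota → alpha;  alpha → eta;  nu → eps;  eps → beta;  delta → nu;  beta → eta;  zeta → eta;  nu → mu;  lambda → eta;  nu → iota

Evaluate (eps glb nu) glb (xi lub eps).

nu

eps ∧ nu = nu
xi ∨ eps = eps
nu ∧ eps = nu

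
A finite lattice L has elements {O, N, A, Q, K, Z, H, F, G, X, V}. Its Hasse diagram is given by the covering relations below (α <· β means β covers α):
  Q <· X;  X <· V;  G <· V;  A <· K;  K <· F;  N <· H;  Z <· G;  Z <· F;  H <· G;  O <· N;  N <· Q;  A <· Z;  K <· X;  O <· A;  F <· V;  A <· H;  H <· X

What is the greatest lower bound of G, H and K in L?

A

Common lower bounds of {G, H, K}: A, O.
The greatest among these is A.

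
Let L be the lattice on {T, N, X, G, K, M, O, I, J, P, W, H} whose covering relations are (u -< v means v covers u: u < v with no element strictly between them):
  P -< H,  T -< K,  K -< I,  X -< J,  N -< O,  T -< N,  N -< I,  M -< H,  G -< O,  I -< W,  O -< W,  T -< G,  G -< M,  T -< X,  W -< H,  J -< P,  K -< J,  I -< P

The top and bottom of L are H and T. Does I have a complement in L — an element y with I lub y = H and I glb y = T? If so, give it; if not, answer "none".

Need y with I ∨ y = H and I ∧ y = T.
Checking each element gives: M.

M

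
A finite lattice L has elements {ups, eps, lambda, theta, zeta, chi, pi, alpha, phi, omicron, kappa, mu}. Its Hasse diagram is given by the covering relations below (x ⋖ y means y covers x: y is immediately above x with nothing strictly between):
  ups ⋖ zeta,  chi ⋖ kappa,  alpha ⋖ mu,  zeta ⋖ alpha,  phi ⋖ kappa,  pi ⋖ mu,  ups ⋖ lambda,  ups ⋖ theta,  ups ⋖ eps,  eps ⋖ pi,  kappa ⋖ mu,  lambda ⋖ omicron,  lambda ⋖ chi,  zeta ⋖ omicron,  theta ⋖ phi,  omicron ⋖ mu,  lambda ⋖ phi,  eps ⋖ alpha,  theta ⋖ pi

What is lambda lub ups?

lambda

Common upper bounds of {lambda, ups}: chi, kappa, lambda, mu, omicron, phi.
The least among these is lambda.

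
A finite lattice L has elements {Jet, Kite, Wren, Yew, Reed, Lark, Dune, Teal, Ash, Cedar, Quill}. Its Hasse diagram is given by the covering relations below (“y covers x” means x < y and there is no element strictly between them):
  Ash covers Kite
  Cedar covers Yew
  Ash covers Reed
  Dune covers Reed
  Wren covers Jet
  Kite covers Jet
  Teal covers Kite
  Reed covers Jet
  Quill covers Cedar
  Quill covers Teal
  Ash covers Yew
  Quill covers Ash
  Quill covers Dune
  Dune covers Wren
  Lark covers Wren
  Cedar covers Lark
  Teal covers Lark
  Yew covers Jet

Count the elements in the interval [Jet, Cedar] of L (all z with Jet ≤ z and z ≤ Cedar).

5

The interval [Jet, Cedar] = {Cedar, Jet, Lark, Wren, Yew}, which has 5 elements.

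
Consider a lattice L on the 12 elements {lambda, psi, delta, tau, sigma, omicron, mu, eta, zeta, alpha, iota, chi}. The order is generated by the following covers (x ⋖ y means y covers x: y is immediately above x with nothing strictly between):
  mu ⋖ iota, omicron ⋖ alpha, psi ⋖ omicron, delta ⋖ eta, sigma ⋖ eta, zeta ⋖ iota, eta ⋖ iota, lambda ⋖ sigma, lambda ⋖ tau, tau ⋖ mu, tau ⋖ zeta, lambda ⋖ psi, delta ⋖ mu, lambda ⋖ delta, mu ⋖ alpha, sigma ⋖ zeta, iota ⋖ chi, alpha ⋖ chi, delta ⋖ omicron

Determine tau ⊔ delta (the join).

Common upper bounds of {tau, delta}: alpha, chi, iota, mu.
The least among these is mu.

mu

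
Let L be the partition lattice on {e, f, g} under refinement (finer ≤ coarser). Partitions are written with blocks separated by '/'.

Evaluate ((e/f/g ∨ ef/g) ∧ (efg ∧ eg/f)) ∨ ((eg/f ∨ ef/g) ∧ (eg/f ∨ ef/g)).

efg

e/f/g ∨ ef/g = ef/g
efg ∧ eg/f = eg/f
ef/g ∧ eg/f = e/f/g
eg/f ∨ ef/g = efg
eg/f ∨ ef/g = efg
efg ∧ efg = efg
e/f/g ∨ efg = efg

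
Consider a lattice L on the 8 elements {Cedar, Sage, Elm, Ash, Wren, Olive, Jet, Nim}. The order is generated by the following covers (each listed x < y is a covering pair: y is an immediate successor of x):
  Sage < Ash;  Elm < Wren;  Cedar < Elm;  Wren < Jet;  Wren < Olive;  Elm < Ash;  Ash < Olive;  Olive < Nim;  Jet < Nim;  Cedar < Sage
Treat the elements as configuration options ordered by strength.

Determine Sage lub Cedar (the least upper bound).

Common upper bounds of {Sage, Cedar}: Ash, Nim, Olive, Sage.
The least among these is Sage.

Sage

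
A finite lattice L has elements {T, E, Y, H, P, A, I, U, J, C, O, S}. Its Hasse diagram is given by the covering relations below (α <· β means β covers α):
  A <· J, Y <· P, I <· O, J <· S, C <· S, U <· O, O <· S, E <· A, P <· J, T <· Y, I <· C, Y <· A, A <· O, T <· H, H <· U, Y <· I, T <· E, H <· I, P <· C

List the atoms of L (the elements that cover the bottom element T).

E, H, Y

The atoms are exactly the elements that cover T: E, H, Y.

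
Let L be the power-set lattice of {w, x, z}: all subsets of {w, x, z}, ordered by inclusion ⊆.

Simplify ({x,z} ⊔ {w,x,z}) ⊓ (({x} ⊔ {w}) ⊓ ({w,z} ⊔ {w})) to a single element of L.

{x,z} ∨ {w,x,z} = {w,x,z}
{x} ∨ {w} = {w,x}
{w,z} ∨ {w} = {w,z}
{w,x} ∧ {w,z} = {w}
{w,x,z} ∧ {w} = {w}

{w}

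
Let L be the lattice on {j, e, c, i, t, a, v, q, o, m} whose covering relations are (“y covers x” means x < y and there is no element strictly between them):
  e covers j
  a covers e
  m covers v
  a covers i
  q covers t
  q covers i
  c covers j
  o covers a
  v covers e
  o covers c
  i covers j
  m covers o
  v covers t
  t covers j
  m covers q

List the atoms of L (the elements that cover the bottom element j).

c, e, i, t

The atoms are exactly the elements that cover j: c, e, i, t.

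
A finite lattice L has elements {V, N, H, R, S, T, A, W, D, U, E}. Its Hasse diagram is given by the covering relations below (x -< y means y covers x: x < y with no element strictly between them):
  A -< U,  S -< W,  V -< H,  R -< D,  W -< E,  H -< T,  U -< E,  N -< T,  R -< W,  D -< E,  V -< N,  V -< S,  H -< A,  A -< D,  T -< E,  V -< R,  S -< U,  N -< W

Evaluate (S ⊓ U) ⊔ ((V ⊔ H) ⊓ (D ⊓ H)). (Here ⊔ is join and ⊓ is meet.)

U

S ∧ U = S
V ∨ H = H
D ∧ H = H
H ∧ H = H
S ∨ H = U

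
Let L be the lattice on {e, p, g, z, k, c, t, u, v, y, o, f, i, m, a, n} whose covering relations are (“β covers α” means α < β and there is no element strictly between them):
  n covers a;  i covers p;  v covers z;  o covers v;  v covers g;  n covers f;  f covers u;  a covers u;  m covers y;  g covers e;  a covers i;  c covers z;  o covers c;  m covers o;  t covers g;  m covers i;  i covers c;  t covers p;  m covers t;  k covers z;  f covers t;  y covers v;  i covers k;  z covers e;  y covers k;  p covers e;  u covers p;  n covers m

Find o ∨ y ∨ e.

Common upper bounds of {o, y, e}: m, n.
The least among these is m.

m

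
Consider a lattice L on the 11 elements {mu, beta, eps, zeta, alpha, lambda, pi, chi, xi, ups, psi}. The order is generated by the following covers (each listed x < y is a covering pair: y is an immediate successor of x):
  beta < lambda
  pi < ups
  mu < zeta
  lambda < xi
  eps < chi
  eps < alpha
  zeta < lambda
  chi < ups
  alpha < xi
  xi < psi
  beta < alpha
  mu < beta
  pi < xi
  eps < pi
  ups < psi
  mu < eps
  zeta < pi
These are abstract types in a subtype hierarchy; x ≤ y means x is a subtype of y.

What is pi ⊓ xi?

pi

Common lower bounds of {pi, xi}: eps, mu, pi, zeta.
The greatest among these is pi.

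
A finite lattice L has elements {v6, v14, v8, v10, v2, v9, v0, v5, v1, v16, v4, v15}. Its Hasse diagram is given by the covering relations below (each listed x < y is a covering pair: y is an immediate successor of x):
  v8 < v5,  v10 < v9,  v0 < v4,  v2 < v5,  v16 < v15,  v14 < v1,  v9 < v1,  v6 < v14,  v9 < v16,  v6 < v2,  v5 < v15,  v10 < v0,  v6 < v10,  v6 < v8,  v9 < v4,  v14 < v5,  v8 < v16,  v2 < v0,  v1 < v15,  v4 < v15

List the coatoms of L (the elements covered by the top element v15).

v1, v16, v4, v5

The coatoms are exactly the elements covered by v15: v1, v16, v4, v5.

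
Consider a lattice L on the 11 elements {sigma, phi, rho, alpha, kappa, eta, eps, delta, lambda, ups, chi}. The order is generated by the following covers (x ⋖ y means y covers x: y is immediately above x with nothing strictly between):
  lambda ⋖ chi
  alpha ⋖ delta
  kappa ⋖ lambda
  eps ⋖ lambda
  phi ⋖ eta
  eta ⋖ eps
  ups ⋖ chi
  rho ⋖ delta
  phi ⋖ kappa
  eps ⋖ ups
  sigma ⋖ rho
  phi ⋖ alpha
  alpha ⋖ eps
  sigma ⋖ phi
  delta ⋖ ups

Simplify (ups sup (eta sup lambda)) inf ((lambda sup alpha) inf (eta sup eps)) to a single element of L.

eta ∨ lambda = lambda
ups ∨ lambda = chi
lambda ∨ alpha = lambda
eta ∨ eps = eps
lambda ∧ eps = eps
chi ∧ eps = eps

eps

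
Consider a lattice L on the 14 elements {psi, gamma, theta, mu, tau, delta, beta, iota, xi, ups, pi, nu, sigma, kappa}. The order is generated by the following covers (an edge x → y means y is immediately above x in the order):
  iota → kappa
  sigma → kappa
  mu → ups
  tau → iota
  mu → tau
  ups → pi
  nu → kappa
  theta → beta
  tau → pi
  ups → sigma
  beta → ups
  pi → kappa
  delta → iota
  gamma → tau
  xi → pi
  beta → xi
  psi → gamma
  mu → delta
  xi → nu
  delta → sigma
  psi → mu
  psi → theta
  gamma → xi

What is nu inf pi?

xi

Common lower bounds of {nu, pi}: beta, gamma, psi, theta, xi.
The greatest among these is xi.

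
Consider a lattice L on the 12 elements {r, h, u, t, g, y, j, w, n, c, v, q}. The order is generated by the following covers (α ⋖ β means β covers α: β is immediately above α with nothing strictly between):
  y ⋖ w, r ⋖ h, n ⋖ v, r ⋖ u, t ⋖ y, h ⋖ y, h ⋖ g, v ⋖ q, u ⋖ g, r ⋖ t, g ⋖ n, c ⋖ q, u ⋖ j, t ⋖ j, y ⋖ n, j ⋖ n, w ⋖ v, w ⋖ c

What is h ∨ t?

y

Common upper bounds of {h, t}: c, n, q, v, w, y.
The least among these is y.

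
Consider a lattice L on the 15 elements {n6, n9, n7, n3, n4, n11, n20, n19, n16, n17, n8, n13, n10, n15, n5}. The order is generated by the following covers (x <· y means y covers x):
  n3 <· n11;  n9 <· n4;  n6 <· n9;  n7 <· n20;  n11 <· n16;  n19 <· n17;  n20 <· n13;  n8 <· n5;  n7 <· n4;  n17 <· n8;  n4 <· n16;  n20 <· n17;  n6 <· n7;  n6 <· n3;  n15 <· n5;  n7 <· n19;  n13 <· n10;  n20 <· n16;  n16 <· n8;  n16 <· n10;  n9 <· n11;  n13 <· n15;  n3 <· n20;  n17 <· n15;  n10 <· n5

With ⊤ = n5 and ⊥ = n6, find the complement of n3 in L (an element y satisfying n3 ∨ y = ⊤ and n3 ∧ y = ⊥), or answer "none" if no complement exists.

For every candidate y, either n3 ∨ y ≠ n5 or n3 ∧ y ≠ n6; no complement exists.

none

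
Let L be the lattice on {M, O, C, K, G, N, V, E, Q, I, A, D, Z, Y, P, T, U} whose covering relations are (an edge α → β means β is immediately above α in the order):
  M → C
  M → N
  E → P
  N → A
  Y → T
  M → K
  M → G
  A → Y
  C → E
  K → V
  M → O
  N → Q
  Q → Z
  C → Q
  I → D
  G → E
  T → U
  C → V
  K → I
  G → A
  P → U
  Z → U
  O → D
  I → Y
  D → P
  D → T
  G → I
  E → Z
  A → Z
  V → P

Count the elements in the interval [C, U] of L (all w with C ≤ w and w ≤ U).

The interval [C, U] = {C, E, P, Q, U, V, Z}, which has 7 elements.

7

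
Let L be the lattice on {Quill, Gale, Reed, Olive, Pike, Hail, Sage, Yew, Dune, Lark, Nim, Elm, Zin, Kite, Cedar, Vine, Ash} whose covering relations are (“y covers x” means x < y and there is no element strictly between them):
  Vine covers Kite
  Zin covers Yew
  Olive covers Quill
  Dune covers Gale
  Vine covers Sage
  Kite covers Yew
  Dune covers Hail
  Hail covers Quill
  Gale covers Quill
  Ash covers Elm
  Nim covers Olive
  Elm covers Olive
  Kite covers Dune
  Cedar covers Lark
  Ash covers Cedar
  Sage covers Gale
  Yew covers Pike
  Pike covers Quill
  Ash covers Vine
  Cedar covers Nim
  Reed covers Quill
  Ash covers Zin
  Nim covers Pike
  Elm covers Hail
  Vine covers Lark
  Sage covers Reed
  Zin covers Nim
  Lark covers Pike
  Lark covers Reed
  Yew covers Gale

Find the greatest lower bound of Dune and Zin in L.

Gale

Common lower bounds of {Dune, Zin}: Gale, Quill.
The greatest among these is Gale.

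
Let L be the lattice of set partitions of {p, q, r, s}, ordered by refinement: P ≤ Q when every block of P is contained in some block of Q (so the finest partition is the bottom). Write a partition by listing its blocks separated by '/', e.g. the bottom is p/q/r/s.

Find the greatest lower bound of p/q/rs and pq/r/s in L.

Common lower bounds of {p/q/rs, pq/r/s}: p/q/r/s.
The greatest among these is p/q/r/s.

p/q/r/s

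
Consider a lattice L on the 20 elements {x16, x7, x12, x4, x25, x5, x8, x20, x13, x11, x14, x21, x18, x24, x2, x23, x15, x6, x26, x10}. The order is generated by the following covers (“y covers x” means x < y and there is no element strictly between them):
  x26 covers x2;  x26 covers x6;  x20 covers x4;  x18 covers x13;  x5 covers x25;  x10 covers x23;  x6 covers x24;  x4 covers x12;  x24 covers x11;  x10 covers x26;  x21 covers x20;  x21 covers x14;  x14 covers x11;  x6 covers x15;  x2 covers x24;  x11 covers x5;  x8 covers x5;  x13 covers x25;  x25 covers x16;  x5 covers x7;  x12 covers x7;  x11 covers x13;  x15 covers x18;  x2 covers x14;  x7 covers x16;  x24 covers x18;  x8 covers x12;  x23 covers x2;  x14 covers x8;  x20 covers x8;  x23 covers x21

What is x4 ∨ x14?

x21

Common upper bounds of {x4, x14}: x10, x21, x23.
The least among these is x21.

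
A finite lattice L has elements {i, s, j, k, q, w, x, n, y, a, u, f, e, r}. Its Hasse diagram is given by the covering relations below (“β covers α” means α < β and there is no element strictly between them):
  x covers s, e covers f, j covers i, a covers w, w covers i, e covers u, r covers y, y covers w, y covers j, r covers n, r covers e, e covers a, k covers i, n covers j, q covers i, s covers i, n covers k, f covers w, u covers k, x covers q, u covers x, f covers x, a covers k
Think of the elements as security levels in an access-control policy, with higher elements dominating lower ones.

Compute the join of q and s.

Common upper bounds of {q, s}: e, f, r, u, x.
The least among these is x.

x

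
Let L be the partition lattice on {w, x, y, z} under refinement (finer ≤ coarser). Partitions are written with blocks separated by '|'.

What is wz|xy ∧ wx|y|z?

Common lower bounds of {wz|xy, wx|y|z}: w|x|y|z.
The greatest among these is w|x|y|z.

w|x|y|z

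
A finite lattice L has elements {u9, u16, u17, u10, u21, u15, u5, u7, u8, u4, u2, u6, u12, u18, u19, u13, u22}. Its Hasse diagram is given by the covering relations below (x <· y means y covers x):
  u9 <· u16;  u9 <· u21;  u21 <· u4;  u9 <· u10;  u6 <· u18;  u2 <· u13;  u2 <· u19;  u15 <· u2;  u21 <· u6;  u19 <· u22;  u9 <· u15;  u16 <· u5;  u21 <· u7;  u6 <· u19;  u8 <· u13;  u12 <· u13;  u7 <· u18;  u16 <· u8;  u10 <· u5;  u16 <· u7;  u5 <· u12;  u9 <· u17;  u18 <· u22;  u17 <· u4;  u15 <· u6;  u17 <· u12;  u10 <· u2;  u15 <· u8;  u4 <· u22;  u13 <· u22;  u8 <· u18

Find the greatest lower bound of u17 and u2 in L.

Common lower bounds of {u17, u2}: u9.
The greatest among these is u9.

u9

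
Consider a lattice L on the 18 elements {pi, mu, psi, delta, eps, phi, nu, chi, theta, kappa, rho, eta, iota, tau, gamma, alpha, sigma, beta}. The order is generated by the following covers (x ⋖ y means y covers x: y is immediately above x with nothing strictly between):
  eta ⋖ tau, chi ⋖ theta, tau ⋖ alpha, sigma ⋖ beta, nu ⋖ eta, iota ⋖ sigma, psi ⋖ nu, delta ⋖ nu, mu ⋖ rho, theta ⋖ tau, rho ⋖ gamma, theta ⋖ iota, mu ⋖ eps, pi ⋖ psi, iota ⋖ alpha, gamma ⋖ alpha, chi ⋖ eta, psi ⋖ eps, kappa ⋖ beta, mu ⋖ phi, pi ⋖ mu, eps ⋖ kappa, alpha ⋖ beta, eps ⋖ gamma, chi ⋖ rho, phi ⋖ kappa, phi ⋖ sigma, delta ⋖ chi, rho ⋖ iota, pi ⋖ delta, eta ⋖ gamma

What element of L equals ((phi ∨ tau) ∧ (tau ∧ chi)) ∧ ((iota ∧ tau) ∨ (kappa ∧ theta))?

chi

phi ∨ tau = beta
tau ∧ chi = chi
beta ∧ chi = chi
iota ∧ tau = theta
kappa ∧ theta = pi
theta ∨ pi = theta
chi ∧ theta = chi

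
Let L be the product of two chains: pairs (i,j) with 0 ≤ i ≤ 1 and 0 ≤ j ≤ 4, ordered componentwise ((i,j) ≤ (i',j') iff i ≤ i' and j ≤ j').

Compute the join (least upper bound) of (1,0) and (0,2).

In a product of chains, the join is componentwise max, giving (1,2).

(1,2)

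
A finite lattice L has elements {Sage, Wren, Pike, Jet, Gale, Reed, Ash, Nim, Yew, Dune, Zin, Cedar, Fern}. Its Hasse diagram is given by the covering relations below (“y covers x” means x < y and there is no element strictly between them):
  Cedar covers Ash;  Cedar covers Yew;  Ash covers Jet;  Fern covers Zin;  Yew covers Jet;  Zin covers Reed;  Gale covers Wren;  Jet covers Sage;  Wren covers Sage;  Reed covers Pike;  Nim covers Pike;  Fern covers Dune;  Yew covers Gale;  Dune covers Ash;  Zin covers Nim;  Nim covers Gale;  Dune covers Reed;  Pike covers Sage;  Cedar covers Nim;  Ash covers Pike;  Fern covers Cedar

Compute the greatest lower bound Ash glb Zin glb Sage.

Sage

Common lower bounds of {Ash, Zin, Sage}: Sage.
The greatest among these is Sage.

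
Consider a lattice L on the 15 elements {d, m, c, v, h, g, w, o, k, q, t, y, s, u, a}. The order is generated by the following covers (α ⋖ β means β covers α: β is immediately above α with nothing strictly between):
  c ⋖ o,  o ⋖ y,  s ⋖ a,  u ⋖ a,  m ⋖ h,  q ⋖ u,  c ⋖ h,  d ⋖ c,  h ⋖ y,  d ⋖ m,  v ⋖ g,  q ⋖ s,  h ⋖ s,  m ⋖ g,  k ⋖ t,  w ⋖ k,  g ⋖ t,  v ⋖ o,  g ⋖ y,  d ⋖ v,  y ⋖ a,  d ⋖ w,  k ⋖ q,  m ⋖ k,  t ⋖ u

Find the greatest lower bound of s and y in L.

Common lower bounds of {s, y}: c, d, h, m.
The greatest among these is h.

h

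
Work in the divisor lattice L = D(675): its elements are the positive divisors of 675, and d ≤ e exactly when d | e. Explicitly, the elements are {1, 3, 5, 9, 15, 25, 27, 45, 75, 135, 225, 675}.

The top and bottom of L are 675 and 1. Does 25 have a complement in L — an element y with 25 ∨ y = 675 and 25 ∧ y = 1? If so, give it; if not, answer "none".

27

Need y with 25 ∨ y = 675 and 25 ∧ y = 1.
Checking each element gives: 27.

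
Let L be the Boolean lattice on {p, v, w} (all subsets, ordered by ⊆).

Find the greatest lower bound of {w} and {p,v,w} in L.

{w}

Under ⊆, meet is intersection: {w} ∩ {p,v,w} = {w}.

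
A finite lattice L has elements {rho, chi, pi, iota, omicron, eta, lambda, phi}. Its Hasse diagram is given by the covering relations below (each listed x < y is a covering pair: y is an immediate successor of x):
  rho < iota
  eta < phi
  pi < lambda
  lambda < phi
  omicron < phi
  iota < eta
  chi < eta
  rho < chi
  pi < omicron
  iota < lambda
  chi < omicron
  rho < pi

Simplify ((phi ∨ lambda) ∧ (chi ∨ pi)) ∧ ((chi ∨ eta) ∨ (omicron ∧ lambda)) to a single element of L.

phi ∨ lambda = phi
chi ∨ pi = omicron
phi ∧ omicron = omicron
chi ∨ eta = eta
omicron ∧ lambda = pi
eta ∨ pi = phi
omicron ∧ phi = omicron

omicron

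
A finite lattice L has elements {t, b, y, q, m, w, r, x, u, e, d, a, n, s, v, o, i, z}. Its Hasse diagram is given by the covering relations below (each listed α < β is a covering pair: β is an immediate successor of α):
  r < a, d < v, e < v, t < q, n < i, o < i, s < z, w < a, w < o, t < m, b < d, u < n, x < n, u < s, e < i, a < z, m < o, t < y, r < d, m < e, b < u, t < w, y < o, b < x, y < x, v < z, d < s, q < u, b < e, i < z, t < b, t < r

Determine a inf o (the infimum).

Common lower bounds of {a, o}: t, w.
The greatest among these is w.

w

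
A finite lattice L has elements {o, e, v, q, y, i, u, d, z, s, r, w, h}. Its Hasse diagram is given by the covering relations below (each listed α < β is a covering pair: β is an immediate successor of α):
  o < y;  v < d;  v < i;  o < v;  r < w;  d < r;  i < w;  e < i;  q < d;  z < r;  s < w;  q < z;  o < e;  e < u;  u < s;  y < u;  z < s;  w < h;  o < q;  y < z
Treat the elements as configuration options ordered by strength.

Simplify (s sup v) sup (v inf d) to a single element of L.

w

s ∨ v = w
v ∧ d = v
w ∨ v = w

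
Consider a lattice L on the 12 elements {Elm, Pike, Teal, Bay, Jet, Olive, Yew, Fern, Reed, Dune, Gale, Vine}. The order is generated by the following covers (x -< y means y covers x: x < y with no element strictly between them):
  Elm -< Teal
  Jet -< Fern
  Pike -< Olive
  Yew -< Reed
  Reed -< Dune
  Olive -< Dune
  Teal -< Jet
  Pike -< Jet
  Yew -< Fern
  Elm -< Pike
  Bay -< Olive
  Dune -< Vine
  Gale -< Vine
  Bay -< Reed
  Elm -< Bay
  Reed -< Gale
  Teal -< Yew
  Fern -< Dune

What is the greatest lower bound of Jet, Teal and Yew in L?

Common lower bounds of {Jet, Teal, Yew}: Elm, Teal.
The greatest among these is Teal.

Teal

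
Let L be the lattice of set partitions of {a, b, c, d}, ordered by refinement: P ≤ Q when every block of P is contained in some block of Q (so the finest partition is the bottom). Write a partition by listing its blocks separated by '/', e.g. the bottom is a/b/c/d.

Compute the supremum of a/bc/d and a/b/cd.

The join of a/bc/d and a/b/cd merges any blocks that overlap across the partitions, giving a/bcd.

a/bcd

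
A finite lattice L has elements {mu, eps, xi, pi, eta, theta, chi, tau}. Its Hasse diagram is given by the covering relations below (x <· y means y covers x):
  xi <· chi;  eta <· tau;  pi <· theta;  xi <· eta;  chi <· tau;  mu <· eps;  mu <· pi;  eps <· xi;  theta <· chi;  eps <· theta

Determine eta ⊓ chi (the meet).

Common lower bounds of {eta, chi}: eps, mu, xi.
The greatest among these is xi.

xi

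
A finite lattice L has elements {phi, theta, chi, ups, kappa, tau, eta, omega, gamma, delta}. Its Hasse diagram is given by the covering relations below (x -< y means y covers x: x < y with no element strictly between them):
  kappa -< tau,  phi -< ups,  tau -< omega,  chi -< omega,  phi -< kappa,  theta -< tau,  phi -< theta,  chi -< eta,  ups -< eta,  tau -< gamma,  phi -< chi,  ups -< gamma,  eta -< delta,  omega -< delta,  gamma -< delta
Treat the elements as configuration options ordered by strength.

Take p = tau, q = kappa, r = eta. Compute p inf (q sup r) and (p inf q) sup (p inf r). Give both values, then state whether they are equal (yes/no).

q sup r = delta, so p inf (q sup r) = tau inf delta = tau.
p inf q = kappa and p inf r = phi, so (p inf q) sup (p inf r) = kappa sup phi = kappa.
Equal: no.

tau; kappa; no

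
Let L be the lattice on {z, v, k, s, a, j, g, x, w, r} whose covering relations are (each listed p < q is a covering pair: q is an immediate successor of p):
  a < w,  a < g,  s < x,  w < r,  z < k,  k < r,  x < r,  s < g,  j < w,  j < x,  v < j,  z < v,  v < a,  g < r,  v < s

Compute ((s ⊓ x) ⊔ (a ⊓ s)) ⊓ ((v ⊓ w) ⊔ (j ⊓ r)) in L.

s ∧ x = s
a ∧ s = v
s ∨ v = s
v ∧ w = v
j ∧ r = j
v ∨ j = j
s ∧ j = v

v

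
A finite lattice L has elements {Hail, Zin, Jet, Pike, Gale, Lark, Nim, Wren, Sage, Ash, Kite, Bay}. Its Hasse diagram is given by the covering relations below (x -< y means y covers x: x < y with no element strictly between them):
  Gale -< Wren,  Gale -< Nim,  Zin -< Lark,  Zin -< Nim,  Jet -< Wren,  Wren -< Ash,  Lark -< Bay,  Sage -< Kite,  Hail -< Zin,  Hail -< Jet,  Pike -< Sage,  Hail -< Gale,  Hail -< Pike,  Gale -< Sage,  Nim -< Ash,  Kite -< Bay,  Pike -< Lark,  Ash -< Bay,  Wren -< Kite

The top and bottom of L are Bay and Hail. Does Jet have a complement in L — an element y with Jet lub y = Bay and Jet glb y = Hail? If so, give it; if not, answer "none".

Need y with Jet ∨ y = Bay and Jet ∧ y = Hail.
Checking each element gives: Lark.

Lark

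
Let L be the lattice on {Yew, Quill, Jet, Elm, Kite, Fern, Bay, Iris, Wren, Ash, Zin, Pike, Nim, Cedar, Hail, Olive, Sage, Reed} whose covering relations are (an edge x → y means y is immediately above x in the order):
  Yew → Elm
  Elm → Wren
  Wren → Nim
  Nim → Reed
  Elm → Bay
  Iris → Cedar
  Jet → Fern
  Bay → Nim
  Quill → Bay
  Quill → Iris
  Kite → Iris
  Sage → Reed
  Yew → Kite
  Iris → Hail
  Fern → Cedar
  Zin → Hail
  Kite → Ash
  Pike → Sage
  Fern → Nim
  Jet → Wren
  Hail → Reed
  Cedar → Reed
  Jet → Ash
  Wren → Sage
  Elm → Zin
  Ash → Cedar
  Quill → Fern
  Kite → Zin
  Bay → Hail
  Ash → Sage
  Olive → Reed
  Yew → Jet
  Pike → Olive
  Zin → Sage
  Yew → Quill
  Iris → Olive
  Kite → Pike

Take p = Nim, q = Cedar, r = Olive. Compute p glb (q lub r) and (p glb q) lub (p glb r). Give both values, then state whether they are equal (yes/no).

Nim; Fern; no

q lub r = Reed, so p glb (q lub r) = Nim glb Reed = Nim.
p glb q = Fern and p glb r = Quill, so (p glb q) lub (p glb r) = Fern lub Quill = Fern.
Equal: no.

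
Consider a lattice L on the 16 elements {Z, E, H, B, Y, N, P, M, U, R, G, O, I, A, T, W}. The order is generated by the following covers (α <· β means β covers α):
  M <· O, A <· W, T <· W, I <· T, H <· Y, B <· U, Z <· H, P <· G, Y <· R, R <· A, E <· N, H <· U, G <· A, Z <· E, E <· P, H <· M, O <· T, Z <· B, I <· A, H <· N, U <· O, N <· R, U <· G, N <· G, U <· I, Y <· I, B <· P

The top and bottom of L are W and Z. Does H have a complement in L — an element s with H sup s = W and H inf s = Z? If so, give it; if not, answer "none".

none

For every candidate s, either H ∨ s ≠ W or H ∧ s ≠ Z; no complement exists.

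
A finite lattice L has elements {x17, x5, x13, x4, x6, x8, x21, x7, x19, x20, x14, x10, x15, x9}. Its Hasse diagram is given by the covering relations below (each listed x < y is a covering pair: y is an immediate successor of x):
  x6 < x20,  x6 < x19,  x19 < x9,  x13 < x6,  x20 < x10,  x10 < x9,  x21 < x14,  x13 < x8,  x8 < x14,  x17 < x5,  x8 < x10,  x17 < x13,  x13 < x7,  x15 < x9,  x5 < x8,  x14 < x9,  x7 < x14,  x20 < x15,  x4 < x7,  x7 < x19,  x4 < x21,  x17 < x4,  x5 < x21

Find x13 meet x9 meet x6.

x13

Common lower bounds of {x13, x9, x6}: x13, x17.
The greatest among these is x13.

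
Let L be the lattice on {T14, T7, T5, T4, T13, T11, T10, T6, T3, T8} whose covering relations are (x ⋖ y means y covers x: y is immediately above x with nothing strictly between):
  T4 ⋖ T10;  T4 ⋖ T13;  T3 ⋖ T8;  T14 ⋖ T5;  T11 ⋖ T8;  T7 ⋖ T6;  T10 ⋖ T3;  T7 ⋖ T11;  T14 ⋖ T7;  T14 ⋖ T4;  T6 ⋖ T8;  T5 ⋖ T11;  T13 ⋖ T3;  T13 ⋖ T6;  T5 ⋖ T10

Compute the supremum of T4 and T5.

Common upper bounds of {T4, T5}: T10, T3, T8.
The least among these is T10.

T10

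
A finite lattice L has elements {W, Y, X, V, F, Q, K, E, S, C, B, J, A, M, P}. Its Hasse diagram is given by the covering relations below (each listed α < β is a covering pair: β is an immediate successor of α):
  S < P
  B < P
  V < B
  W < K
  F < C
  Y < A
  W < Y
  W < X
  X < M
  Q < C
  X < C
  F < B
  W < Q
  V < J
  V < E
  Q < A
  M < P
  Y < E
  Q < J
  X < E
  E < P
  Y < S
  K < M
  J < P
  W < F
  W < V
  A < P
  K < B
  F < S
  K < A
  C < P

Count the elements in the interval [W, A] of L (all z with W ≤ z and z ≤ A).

The interval [W, A] = {A, K, Q, W, Y}, which has 5 elements.

5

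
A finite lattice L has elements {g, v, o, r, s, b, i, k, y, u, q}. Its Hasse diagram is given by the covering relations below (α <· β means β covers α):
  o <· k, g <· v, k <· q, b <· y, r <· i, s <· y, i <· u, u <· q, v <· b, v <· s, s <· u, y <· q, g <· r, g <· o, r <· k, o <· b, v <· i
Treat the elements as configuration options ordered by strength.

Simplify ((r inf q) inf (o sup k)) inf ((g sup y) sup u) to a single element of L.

r

r ∧ q = r
o ∨ k = k
r ∧ k = r
g ∨ y = y
y ∨ u = q
r ∧ q = r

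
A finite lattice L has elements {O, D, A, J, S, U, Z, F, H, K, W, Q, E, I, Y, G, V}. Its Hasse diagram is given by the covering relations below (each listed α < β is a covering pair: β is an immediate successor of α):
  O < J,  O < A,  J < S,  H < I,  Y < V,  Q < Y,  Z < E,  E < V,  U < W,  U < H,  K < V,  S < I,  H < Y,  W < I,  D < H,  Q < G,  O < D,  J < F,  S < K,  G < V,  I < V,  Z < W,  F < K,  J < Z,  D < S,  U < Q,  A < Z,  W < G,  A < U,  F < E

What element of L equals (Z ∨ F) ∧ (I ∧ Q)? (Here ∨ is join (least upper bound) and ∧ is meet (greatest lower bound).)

Z ∨ F = E
I ∧ Q = U
E ∧ U = A

A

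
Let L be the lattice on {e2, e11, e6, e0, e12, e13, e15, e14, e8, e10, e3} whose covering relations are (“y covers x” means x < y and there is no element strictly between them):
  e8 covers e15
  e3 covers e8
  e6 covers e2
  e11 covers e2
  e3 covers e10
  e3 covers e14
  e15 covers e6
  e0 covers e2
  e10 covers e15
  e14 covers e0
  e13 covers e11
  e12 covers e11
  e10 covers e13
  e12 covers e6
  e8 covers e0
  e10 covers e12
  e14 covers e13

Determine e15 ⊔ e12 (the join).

e10

Common upper bounds of {e15, e12}: e10, e3.
The least among these is e10.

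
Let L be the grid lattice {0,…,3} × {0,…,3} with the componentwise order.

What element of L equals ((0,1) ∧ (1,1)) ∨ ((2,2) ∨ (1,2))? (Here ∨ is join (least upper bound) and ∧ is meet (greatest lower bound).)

(2,2)

(0,1) ∧ (1,1) = (0,1)
(2,2) ∨ (1,2) = (2,2)
(0,1) ∨ (2,2) = (2,2)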